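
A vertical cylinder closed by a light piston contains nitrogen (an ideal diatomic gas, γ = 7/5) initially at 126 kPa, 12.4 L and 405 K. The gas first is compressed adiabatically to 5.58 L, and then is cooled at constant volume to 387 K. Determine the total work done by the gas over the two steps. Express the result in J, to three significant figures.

W_total ≈ -1470 J

Step 1 (adiabatic): W = (P₁V₁ − P₂V₂)/(γ−1) = (1562 − 2150)/0.4 = -1470 J.
Step 2 (isochoric): W = 0 (constant volume).
W_total = -1470 + 0 = -1470 J.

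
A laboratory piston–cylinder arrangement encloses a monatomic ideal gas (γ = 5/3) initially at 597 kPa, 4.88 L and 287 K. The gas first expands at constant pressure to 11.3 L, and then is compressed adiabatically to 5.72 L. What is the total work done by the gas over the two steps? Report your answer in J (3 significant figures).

Step 1 (isobaric): W = PΔV = (597 kPa)(11.3 − 4.88 L) = 3833 J.
After step 1: P = 597 kPa, V = 11.3 L, T = 664.6 K.
Step 2 (adiabatic): W = (P₁V₁ − P₂V₂)/(γ−1) = (6746 − 10621)/0.667 = -5813 J.
W_total = 3833 − 5813 = -1980 J.

W_total ≈ -1980 J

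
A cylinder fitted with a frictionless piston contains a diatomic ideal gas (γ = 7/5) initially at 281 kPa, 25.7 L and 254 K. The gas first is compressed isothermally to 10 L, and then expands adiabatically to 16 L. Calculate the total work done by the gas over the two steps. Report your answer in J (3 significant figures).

W_total ≈ -3720 J

Step 1 (isothermal): W = P₁V₁ ln(V₂/V₁) = (7222) ln(10/25.7) = -6817 J.
After step 1: P = 722.2 kPa, V = 10 L, T = 254 K.
Step 2 (adiabatic): W = (P₁V₁ − P₂V₂)/(γ−1) = (7222 − 5984)/0.4 = 3094 J.
W_total = -6817 + 3094 = -3722 J.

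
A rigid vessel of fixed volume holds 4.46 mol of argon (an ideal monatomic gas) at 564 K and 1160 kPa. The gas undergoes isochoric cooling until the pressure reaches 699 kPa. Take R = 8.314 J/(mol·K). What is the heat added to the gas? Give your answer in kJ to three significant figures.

Q ≈ -12.5 kJ

Constant volume ⇒ W = 0, so Q = ΔU = nCᵥΔT with Cᵥ = 3R/2 = 12.47 J/(mol·K).
At constant V, T₂/T₁ = P₂/P₁ ⇒ ΔT = T₁(P₂/P₁ − 1) = 564·(699/1160 − 1) = -224.1 K.
ΔU = (4.46)(12.47)(-224.1) = -12467 J.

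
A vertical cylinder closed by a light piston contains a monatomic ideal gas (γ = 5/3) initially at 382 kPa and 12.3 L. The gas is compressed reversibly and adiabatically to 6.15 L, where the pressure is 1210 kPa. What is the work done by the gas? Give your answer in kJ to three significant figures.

Adiabatic: W = (P₁V₁ − P₂V₂)/(γ − 1) with γ = 5/3.
P₁V₁ = 4699 J, P₂V₂ = 7442 J.
W = (4699 − 7442) / 0.6667 = -4114 J.

W ≈ -4.11 kJ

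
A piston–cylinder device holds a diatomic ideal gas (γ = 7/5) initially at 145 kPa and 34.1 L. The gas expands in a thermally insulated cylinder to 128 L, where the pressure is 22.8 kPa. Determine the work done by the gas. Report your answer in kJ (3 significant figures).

Adiabatic: W = (P₁V₁ − P₂V₂)/(γ − 1) with γ = 7/5.
P₁V₁ = 4944 J, P₂V₂ = 2918 J.
W = (4944 − 2918) / 0.4 = 5065 J.

W ≈ 5.07 kJ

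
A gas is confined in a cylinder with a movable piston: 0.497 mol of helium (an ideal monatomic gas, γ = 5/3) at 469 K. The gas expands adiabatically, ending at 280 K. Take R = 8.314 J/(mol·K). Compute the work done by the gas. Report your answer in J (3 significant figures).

W ≈ 1170 J

Adiabatic ⇒ Q = 0, so W_by = −ΔU = nCᵥ(T₁ − T₂).
Cᵥ = 3R/2 = 12.47 J/(mol·K).
W = (0.497)(12.47)(469 − 280) = 1171 J.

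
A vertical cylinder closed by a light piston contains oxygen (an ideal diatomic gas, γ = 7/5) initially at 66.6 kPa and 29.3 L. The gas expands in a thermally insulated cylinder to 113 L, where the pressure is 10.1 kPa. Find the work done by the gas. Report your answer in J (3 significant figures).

W ≈ 2030 J

Adiabatic: W = (P₁V₁ − P₂V₂)/(γ − 1) with γ = 7/5.
P₁V₁ = 1951 J, P₂V₂ = 1141 J.
W = (1951 − 1141) / 0.4 = 2025 J.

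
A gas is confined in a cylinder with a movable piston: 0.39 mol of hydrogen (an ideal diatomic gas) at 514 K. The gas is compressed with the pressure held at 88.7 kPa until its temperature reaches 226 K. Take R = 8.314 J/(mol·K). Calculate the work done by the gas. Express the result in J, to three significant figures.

Isobaric: W = P ΔV = nR ΔT.
W = (0.39)(8.314)(226 − 514) = -933.8 J.

W ≈ -934 J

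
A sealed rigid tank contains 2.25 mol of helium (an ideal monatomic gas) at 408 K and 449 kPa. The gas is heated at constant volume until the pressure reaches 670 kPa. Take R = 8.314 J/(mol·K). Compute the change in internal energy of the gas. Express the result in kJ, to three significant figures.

Constant volume ⇒ W = 0, so Q = ΔU = nCᵥΔT with Cᵥ = 3R/2 = 12.47 J/(mol·K).
At constant V, T₂/T₁ = P₂/P₁ ⇒ ΔT = T₁(P₂/P₁ − 1) = 408·(670/449 − 1) = 200.8 K.
ΔU = (2.25)(12.47)(200.8) = 5635 J.

ΔU ≈ 5.63 kJ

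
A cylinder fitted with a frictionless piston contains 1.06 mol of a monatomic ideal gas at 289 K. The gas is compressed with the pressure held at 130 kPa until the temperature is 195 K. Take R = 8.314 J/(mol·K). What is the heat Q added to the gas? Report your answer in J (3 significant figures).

Q ≈ -2070 J

Isobaric: W = nRΔT = (1.06)(8.314)(-94) = -828.4 J.
ΔU = nCᵥΔT with Cᵥ = 3R/2: ΔU = (1.06)(12.47)(-94) = -1243 J.
Q = ΔU + W = -1243 − 828.4 = -2071 J.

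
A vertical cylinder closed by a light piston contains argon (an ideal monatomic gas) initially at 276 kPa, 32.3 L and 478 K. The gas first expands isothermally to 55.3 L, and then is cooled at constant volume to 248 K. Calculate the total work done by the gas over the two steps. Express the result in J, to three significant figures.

W_total ≈ 4790 J

Step 1 (isothermal): W = P₁V₁ ln(V₂/V₁) = (8915) ln(55.3/32.3) = 4794 J.
Step 2 (isochoric): W = 0 (constant volume).
W_total = 4794 + 0 = 4794 J.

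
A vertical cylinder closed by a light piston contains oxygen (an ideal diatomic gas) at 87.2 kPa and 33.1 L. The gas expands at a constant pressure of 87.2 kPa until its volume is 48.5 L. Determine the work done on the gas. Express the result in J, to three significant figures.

W ≈ -1340 J

Isobaric: W = P ΔV.
W = (87.2 kPa)(48.5 − 33.1 L) = (87.2)(15.4) = 1343 J.
Work on gas = −W_by = -1343 J.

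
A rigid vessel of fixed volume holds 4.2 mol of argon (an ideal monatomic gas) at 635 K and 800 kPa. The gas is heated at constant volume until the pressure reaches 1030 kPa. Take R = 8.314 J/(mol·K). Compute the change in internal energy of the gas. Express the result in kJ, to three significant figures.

ΔU ≈ 9.56 kJ

Constant volume ⇒ W = 0, so Q = ΔU = nCᵥΔT with Cᵥ = 3R/2 = 12.47 J/(mol·K).
At constant V, T₂/T₁ = P₂/P₁ ⇒ ΔT = T₁(P₂/P₁ − 1) = 635·(1030/800 − 1) = 182.6 K.
ΔU = (4.2)(12.47)(182.6) = 9562 J.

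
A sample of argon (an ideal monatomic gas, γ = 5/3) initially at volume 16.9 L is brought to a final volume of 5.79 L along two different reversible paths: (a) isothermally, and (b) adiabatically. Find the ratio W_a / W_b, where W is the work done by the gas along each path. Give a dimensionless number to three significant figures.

W_a / W_b ≈ 0.685

Path (a) isothermal: W = P₁V₁ ln(V₂/V₁) → W_a/(P₁V₁) = -1.071.
Path (b) adiabatic: W = P₁V₁(1 − (V₁/V₂)^(γ−1))/(γ−1) → W_b/(P₁V₁) = -1.564.
W_a / W_b = -1.071 / -1.564 = 0.6851.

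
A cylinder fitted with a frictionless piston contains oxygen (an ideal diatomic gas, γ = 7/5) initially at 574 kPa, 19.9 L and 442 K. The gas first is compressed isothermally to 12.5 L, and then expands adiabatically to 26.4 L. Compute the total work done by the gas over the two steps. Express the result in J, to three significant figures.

W_total ≈ 2070 J

Step 1 (isothermal): W = P₁V₁ ln(V₂/V₁) = (11423) ln(12.5/19.9) = -5311 J.
After step 1: P = 913.8 kPa, V = 12.5 L, T = 442 K.
Step 2 (adiabatic): W = (P₁V₁ − P₂V₂)/(γ−1) = (11423 − 8470)/0.4 = 7381 J.
W_total = -5311 + 7381 = 2070 J.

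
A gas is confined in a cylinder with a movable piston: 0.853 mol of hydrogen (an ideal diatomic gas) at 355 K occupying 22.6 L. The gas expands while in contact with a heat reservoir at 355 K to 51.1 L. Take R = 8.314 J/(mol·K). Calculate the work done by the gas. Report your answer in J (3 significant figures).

W ≈ 2050 J

Isothermal: W = nRT ln(V₂/V₁).
W = (0.853)(8.314)(355) × ln(51.1/22.6)
  = 2518 × 0.8158
W_by_gas = 2054 J.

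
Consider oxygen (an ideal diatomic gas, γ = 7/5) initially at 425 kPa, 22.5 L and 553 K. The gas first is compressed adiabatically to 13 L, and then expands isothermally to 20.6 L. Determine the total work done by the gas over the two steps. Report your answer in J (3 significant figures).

Step 1 (adiabatic): W = (P₁V₁ − P₂V₂)/(γ−1) = (9562 − 11909)/0.4 = -5866 J.
After step 1: P = 916.1 kPa, V = 13 L, T = 688.7 K.
Step 2 (isothermal): W = P₁V₁ ln(V₂/V₁) = (11909) ln(20.6/13) = 5482 J.
W_total = -5866 + 5482 = -383.6 J.

W_total ≈ -384 J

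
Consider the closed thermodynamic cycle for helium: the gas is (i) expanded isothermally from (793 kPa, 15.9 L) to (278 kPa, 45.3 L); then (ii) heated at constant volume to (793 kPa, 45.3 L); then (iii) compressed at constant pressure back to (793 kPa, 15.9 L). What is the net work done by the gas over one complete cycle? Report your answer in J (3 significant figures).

Leg (i): W = PᵢVᵢ ln(V_f/Vᵢ) = (12609) ln(45.3/15.9) = 13201 J.
Leg (ii): W = 0.
Leg (iii): W = PΔV = (793)(15.9 − 45.3) = -23314 J.
W_net = 13201 − 23314 = -10113 J.

W_net ≈ -10100 J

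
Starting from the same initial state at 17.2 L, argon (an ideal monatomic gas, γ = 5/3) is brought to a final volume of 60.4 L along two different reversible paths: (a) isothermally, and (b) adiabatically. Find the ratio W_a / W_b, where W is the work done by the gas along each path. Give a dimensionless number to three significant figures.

W_a / W_b ≈ 1.48

Path (a) isothermal: W = P₁V₁ ln(V₂/V₁) → W_a/(P₁V₁) = 1.256.
Path (b) adiabatic: W = P₁V₁(1 − (V₁/V₂)^(γ−1))/(γ−1) → W_b/(P₁V₁) = 0.8507.
W_a / W_b = 1.256 / 0.8507 = 1.476.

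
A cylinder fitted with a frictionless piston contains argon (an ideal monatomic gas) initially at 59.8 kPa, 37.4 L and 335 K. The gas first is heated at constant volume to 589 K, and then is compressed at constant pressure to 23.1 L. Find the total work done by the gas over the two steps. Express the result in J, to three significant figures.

Step 1 (isochoric): W = 0 (constant volume).
After step 1: P = 105.1 kPa (V unchanged).
Step 2 (isobaric): W = PΔV = (105.1 kPa)(23.1 − 37.4 L) = -1504 J.
W_total = 0 − 1504 = -1504 J.

W_total ≈ -1500 J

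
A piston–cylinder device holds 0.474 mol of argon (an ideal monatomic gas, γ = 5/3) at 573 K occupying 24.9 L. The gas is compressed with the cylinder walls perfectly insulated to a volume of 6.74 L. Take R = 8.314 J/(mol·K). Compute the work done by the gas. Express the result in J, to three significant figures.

W ≈ -4710 J

Adiabatic: TV^(γ−1) = const with γ = 5/3.
T₂ = T₁ (V₁/V₂)^(γ−1) = 573 × (24.9/6.74)^0.667 = 573 × 2.39 = 1369 K.
W_by = nCᵥ(T₁ − T₂) = (0.474)(12.47)(573 − 1369) = -4707 J.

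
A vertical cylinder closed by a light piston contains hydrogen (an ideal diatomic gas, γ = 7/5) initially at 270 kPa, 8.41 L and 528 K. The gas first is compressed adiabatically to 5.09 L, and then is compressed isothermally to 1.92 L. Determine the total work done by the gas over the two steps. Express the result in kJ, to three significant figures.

W_total ≈ -3.97 kJ

Step 1 (adiabatic): W = (P₁V₁ − P₂V₂)/(γ−1) = (2271 − 2776)/0.4 = -1263 J.
After step 1: P = 545.3 kPa, V = 5.09 L, T = 645.5 K.
Step 2 (isothermal): W = P₁V₁ ln(V₂/V₁) = (2776) ln(1.92/5.09) = -2706 J.
W_total = -1263 − 2706 = -3969 J.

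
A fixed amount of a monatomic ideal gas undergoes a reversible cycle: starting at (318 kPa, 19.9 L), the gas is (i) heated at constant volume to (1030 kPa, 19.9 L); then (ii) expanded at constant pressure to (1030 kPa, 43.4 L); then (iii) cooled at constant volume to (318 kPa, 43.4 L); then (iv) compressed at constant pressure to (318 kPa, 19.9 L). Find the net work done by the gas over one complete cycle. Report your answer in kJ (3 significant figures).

Constant-volume legs do no work.
W(ii) = (1030)(43.4 − 19.9) = 24205 J; W(iv) = (318)(19.9 − 43.4) = -7473 J.
W_net = 24205 − 7473 = 16732 J (the clockwise enclosed area).

W_net ≈ 16.7 kJ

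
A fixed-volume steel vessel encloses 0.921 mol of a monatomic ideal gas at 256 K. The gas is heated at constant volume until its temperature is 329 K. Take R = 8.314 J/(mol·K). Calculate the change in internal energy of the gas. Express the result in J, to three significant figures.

ΔU ≈ 838 J

Constant volume ⇒ W = 0, so Q = ΔU = nCᵥΔT with Cᵥ = 3R/2 = 12.47 J/(mol·K).
ΔU = (0.921)(12.47)(329 − 256) = 838.5 J.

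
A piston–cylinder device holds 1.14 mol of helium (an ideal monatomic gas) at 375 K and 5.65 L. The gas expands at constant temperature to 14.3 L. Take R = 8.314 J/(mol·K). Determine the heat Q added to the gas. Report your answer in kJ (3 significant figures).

Isothermal ⇒ ΔU = 0, so Q = W = nRT ln(V₂/V₁).
Q = (1.14)(8.314)(375) ln(14.3/5.65) = 3554 × 0.9286 = 3300 J.

Q ≈ 3.30 kJ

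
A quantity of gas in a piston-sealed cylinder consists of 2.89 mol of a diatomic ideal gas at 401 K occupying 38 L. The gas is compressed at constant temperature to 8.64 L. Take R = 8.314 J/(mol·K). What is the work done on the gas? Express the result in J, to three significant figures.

W ≈ 14300 J

Isothermal: W = nRT ln(V₂/V₁).
W = (2.89)(8.314)(401) × ln(8.64/38)
  = 9635 × -1.481
W_by_gas = -14271 J; work on gas = −W_by = 14271 J.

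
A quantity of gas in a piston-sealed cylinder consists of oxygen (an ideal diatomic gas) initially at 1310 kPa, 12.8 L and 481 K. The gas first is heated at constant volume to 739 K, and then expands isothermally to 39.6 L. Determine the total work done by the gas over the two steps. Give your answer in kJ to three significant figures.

W_total ≈ 29.1 kJ

Step 1 (isochoric): W = 0 (constant volume).
After step 1: P = 2013 kPa (V unchanged).
Step 2 (isothermal): W = P₁V₁ ln(V₂/V₁) = (25762) ln(39.6/12.8) = 29095 J.
W_total = 0 + 29095 = 29095 J.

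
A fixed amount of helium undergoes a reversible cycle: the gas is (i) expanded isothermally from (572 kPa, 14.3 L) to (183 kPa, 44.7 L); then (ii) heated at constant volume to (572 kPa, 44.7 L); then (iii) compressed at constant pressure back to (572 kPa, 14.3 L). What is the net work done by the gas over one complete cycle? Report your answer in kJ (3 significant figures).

Leg (i): W = PᵢVᵢ ln(V_f/Vᵢ) = (8180) ln(44.7/14.3) = 9322 J.
Leg (ii): W = 0.
Leg (iii): W = PΔV = (572)(14.3 − 44.7) = -17389 J.
W_net = 9322 − 17389 = -8066 J.

W_net ≈ -8.07 kJ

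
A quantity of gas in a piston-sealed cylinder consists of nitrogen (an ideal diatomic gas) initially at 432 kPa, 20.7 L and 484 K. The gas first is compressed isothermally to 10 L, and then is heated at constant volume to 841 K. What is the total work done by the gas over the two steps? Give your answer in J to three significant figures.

W_total ≈ -6510 J

Step 1 (isothermal): W = P₁V₁ ln(V₂/V₁) = (8942) ln(10/20.7) = -6506 J.
Step 2 (isochoric): W = 0 (constant volume).
W_total = -6506 + 0 = -6506 J.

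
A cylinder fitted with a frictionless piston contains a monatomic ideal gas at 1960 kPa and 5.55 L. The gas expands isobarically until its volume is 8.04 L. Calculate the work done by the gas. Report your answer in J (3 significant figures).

Isobaric: W = P ΔV.
W = (1960 kPa)(8.04 − 5.55 L) = (1960)(2.49) = 4880 J.

W ≈ 4880 J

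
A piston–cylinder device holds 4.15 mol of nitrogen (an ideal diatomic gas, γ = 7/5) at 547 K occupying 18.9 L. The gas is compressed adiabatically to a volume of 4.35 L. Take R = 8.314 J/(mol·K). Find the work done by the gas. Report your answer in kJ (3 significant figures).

Adiabatic: TV^(γ−1) = const with γ = 7/5.
T₂ = T₁ (V₁/V₂)^(γ−1) = 547 × (18.9/4.35)^0.4 = 547 × 1.8 = 984.4 K.
W_by = nCᵥ(T₁ − T₂) = (4.15)(20.79)(547 − 984.4) = -37730 J.

W ≈ -37.7 kJ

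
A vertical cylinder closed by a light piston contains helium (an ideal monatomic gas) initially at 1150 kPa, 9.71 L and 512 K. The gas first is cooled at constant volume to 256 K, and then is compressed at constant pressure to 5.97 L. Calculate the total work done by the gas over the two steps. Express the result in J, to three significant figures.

W_total ≈ -2150 J

Step 1 (isochoric): W = 0 (constant volume).
After step 1: P = 575 kPa (V unchanged).
Step 2 (isobaric): W = PΔV = (575 kPa)(5.97 − 9.71 L) = -2151 J.
W_total = 0 − 2151 = -2151 J.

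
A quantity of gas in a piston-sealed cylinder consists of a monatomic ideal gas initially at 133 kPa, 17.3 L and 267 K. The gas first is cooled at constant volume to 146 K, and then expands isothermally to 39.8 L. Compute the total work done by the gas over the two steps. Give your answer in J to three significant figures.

W_total ≈ 1050 J

Step 1 (isochoric): W = 0 (constant volume).
After step 1: P = 72.73 kPa (V unchanged).
Step 2 (isothermal): W = P₁V₁ ln(V₂/V₁) = (1258) ln(39.8/17.3) = 1048 J.
W_total = 0 + 1048 = 1048 J.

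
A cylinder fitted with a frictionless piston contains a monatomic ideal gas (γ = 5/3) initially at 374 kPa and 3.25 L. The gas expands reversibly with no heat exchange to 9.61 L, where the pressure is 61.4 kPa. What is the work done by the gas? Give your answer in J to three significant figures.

Adiabatic: W = (P₁V₁ − P₂V₂)/(γ − 1) with γ = 5/3.
P₁V₁ = 1216 J, P₂V₂ = 590.1 J.
W = (1216 − 590.1) / 0.6667 = 938.2 J.

W ≈ 938 J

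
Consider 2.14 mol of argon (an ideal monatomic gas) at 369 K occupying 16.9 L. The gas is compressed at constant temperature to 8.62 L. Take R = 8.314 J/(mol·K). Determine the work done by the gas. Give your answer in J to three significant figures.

W ≈ -4420 J

Isothermal: W = nRT ln(V₂/V₁).
W = (2.14)(8.314)(369) × ln(8.62/16.9)
  = 6565 × -0.6732
W_by_gas = -4420 J.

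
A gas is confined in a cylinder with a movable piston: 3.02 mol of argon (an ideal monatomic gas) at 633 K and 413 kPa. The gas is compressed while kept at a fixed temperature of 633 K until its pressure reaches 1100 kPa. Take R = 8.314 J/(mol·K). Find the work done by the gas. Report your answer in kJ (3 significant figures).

Isothermal process: W = nRT ln(V₂/V₁) = nRT ln(P₁/P₂).
W = (3.02)(8.314)(633) × ln(413/1100)
  = 15894 × ln(0.3755) = 15894 × -0.9796
W_by_gas = -15570 J.

W ≈ -15.6 kJ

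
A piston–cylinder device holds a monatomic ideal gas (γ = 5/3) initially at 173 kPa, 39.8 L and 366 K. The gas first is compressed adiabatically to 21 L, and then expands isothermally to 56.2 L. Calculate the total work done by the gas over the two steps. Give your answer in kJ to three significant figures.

Step 1 (adiabatic): W = (P₁V₁ − P₂V₂)/(γ−1) = (6885 − 10545)/0.667 = -5489 J.
After step 1: P = 502.1 kPa, V = 21 L, T = 560.5 K.
Step 2 (isothermal): W = P₁V₁ ln(V₂/V₁) = (10545) ln(56.2/21) = 10380 J.
W_total = -5489 + 10380 = 4891 J.

W_total ≈ 4.89 kJ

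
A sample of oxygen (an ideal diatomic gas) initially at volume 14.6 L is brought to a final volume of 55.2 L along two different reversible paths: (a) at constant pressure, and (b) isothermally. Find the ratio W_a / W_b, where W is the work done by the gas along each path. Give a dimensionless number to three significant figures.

W_a / W_b ≈ 2.09

Path (a) isobaric: W = P₁(V₂ − V₁) → W_a/(P₁V₁) = 2.781.
Path (b) isothermal: W = P₁V₁ ln(V₂/V₁) → W_b/(P₁V₁) = 1.33.
W_a / W_b = 2.781 / 1.33 = 2.091.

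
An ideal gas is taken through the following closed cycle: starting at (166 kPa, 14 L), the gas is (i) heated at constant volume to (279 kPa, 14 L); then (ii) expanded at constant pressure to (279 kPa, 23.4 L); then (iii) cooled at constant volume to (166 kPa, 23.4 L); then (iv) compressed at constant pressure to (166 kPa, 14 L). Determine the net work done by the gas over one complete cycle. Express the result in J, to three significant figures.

Constant-volume legs do no work.
W(ii) = (279)(23.4 − 14) = 2623 J; W(iv) = (166)(14 − 23.4) = -1560 J.
W_net = 2623 − 1560 = 1062 J (the clockwise enclosed area).

W_net ≈ 1060 J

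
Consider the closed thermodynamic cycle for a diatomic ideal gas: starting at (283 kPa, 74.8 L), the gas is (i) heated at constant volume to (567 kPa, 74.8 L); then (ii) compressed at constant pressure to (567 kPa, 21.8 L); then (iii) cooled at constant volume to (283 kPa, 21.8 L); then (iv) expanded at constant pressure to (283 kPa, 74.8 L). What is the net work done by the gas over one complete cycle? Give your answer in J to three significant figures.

Constant-volume legs do no work.
W(ii) = (567)(21.8 − 74.8) = -30051 J; W(iv) = (283)(74.8 − 21.8) = 14999 J.
W_net = -30051 + 14999 = -15052 J (the counter-clockwise enclosed area).

W_net ≈ -15100 J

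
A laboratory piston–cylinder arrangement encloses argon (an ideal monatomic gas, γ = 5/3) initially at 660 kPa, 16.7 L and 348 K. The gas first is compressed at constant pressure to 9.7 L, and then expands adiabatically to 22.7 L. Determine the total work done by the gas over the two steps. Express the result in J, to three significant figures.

W_total ≈ -465 J

Step 1 (isobaric): W = PΔV = (660 kPa)(9.7 − 16.7 L) = -4620 J.
After step 1: P = 660 kPa, V = 9.7 L, T = 202.1 K.
Step 2 (adiabatic): W = (P₁V₁ − P₂V₂)/(γ−1) = (6402 − 3632)/0.667 = 4155 J.
W_total = -4620 + 4155 = -465 J.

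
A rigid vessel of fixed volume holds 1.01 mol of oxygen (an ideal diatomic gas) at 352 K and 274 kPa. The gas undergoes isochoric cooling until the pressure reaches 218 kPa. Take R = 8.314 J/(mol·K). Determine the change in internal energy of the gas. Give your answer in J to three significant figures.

ΔU ≈ -1510 J

Constant volume ⇒ W = 0, so Q = ΔU = nCᵥΔT with Cᵥ = 5R/2 = 20.79 J/(mol·K).
At constant V, T₂/T₁ = P₂/P₁ ⇒ ΔT = T₁(P₂/P₁ − 1) = 352·(218/274 − 1) = -71.94 K.
ΔU = (1.01)(20.79)(-71.94) = -1510 J.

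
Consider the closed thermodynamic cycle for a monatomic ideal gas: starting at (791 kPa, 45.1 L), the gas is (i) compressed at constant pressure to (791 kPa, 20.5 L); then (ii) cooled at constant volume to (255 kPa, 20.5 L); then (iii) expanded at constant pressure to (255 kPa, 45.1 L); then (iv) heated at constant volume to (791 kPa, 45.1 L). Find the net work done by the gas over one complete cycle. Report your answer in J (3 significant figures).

Constant-volume legs do no work.
W(i) = (791)(20.5 − 45.1) = -19459 J; W(iii) = (255)(45.1 − 20.5) = 6273 J.
W_net = -19459 + 6273 = -13186 J (the counter-clockwise enclosed area).

W_net ≈ -13200 J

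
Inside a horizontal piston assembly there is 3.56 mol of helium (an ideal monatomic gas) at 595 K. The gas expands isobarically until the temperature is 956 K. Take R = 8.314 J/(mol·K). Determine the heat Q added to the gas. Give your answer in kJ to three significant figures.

Isobaric: W = nRΔT = (3.56)(8.314)(361) = 10685 J.
ΔU = nCᵥΔT with Cᵥ = 3R/2: ΔU = (3.56)(12.47)(361) = 16027 J.
Q = ΔU + W = 16027 + 10685 = 26712 J.

Q ≈ 26.7 kJ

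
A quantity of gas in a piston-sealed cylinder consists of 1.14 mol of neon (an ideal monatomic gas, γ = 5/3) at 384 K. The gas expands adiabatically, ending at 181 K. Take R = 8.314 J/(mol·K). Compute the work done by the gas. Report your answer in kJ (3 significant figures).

Adiabatic ⇒ Q = 0, so W_by = −ΔU = nCᵥ(T₁ − T₂).
Cᵥ = 3R/2 = 12.47 J/(mol·K).
W = (1.14)(12.47)(384 − 181) = 2886 J.

W ≈ 2.89 kJ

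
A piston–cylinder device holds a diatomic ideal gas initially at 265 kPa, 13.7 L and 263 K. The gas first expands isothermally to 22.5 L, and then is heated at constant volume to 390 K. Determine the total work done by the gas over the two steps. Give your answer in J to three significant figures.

W_total ≈ 1800 J

Step 1 (isothermal): W = P₁V₁ ln(V₂/V₁) = (3630) ln(22.5/13.7) = 1801 J.
Step 2 (isochoric): W = 0 (constant volume).
W_total = 1801 + 0 = 1801 J.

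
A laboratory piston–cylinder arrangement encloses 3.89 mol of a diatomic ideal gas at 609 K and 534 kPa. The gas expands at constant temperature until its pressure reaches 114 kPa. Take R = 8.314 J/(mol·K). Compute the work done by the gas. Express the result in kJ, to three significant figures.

Isothermal process: W = nRT ln(V₂/V₁) = nRT ln(P₁/P₂).
W = (3.89)(8.314)(609) × ln(534/114)
  = 19696 × ln(4.684) = 19696 × 1.544
W_by_gas = 30414 J.

W ≈ 30.4 kJ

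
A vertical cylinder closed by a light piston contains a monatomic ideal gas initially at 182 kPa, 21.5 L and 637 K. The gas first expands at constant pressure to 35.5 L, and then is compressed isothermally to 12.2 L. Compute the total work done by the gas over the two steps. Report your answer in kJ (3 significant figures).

Step 1 (isobaric): W = PΔV = (182 kPa)(35.5 − 21.5 L) = 2548 J.
After step 1: P = 182 kPa, V = 35.5 L, T = 1052 K.
Step 2 (isothermal): W = P₁V₁ ln(V₂/V₁) = (6461) ln(12.2/35.5) = -6901 J.
W_total = 2548 − 6901 = -4353 J.

W_total ≈ -4.35 kJ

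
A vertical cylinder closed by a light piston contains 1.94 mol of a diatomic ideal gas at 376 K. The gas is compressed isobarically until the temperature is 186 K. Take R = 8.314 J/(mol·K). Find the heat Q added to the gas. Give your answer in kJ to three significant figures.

Isobaric: W = nRΔT = (1.94)(8.314)(-190) = -3065 J.
ΔU = nCᵥΔT with Cᵥ = 5R/2: ΔU = (1.94)(20.79)(-190) = -7661 J.
Q = ΔU + W = -7661 − 3065 = -10726 J.

Q ≈ -10.7 kJ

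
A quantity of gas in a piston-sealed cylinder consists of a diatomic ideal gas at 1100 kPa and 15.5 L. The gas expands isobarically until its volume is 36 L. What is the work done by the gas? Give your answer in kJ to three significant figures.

W ≈ 22.6 kJ

Isobaric: W = P ΔV.
W = (1100 kPa)(36 − 15.5 L) = (1100)(20.5) = 22550 J.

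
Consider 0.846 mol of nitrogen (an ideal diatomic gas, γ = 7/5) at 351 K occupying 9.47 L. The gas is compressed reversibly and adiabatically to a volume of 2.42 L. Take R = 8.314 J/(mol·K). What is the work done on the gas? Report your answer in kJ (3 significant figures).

Adiabatic: TV^(γ−1) = const with γ = 7/5.
T₂ = T₁ (V₁/V₂)^(γ−1) = 351 × (9.47/2.42)^0.4 = 351 × 1.726 = 605.8 K.
W_by = nCᵥ(T₁ − T₂) = (0.846)(20.79)(351 − 605.8) = -4480 J.
Work on gas = −W_by = 4480 J.

W ≈ 4.48 kJ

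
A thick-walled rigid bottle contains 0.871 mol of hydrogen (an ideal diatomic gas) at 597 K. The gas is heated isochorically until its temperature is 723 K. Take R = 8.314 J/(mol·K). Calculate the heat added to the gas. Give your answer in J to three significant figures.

Q ≈ 2280 J

Constant volume ⇒ W = 0, so Q = ΔU = nCᵥΔT with Cᵥ = 5R/2 = 20.79 J/(mol·K).
ΔU = (0.871)(20.79)(723 − 597) = 2281 J.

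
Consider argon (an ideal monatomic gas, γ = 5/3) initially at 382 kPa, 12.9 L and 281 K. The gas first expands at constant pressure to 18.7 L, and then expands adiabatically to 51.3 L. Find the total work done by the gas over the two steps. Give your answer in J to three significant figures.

W_total ≈ 7460 J

Step 1 (isobaric): W = PΔV = (382 kPa)(18.7 − 12.9 L) = 2216 J.
After step 1: P = 382 kPa, V = 18.7 L, T = 407.3 K.
Step 2 (adiabatic): W = (P₁V₁ − P₂V₂)/(γ−1) = (7143 − 3645)/0.667 = 5247 J.
W_total = 2216 + 5247 = 7463 J.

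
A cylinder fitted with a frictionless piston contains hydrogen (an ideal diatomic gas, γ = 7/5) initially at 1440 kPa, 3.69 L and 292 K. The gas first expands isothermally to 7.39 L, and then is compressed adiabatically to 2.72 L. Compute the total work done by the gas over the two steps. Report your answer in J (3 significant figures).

W_total ≈ -2840 J

Step 1 (isothermal): W = P₁V₁ ln(V₂/V₁) = (5314) ln(7.39/3.69) = 3690 J.
After step 1: P = 719 kPa, V = 7.39 L, T = 292 K.
Step 2 (adiabatic): W = (P₁V₁ − P₂V₂)/(γ−1) = (5314 − 7925)/0.4 = -6529 J.
W_total = 3690 − 6529 = -2839 J.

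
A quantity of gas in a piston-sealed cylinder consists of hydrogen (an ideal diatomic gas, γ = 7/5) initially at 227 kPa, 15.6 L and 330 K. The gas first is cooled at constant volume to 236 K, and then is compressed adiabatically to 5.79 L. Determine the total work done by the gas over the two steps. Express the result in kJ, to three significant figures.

Step 1 (isochoric): W = 0 (constant volume).
After step 1: P = 162.3 kPa (V unchanged).
Step 2 (adiabatic): W = (P₁V₁ − P₂V₂)/(γ−1) = (2532 − 3765)/0.4 = -3080 J.
W_total = 0 − 3080 = -3080 J.

W_total ≈ -3.08 kJ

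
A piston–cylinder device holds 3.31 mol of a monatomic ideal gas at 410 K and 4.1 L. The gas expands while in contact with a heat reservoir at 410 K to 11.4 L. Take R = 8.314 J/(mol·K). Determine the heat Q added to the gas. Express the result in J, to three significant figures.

Q ≈ 11500 J

Isothermal ⇒ ΔU = 0, so Q = W = nRT ln(V₂/V₁).
Q = (3.31)(8.314)(410) ln(11.4/4.1) = 11283 × 1.023 = 11538 J.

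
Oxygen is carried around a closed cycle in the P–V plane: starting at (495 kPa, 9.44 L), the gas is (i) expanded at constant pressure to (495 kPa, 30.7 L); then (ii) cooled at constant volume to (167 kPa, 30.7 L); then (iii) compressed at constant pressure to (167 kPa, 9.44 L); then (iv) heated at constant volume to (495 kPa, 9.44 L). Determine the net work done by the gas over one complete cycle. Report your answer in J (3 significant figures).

W_net ≈ 6970 J

Constant-volume legs do no work.
W(i) = (495)(30.7 − 9.44) = 10524 J; W(iii) = (167)(9.44 − 30.7) = -3550 J.
W_net = 10524 − 3550 = 6973 J (the clockwise enclosed area).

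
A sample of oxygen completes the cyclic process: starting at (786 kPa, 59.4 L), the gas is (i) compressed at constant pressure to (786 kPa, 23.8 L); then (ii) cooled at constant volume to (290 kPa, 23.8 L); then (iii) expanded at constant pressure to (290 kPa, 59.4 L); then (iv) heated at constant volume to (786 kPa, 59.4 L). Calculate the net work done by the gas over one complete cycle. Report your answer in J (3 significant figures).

Constant-volume legs do no work.
W(i) = (786)(23.8 − 59.4) = -27982 J; W(iii) = (290)(59.4 − 23.8) = 10324 J.
W_net = -27982 + 10324 = -17658 J (the counter-clockwise enclosed area).

W_net ≈ -17700 J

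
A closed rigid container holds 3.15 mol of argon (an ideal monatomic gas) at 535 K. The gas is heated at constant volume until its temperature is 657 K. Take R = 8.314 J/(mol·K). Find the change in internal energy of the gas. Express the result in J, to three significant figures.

ΔU ≈ 4790 J

Constant volume ⇒ W = 0, so Q = ΔU = nCᵥΔT with Cᵥ = 3R/2 = 12.47 J/(mol·K).
ΔU = (3.15)(12.47)(657 − 535) = 4793 J.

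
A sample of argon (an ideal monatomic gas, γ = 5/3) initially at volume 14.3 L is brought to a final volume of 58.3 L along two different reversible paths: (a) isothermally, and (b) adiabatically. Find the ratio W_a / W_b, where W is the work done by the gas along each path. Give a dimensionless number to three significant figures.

Path (a) isothermal: W = P₁V₁ ln(V₂/V₁) → W_a/(P₁V₁) = 1.405.
Path (b) adiabatic: W = P₁V₁(1 − (V₁/V₂)^(γ−1))/(γ−1) → W_b/(P₁V₁) = 0.9122.
W_a / W_b = 1.405 / 0.9122 = 1.541.

W_a / W_b ≈ 1.54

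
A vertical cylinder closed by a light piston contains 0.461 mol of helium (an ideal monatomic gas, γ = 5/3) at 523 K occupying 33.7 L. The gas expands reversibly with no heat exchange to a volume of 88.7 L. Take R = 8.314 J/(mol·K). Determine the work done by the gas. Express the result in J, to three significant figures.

Adiabatic: TV^(γ−1) = const with γ = 5/3.
T₂ = T₁ (V₁/V₂)^(γ−1) = 523 × (33.7/88.7)^0.667 = 523 × 0.5246 = 274.4 K.
W_by = nCᵥ(T₁ − T₂) = (0.461)(12.47)(523 − 274.4) = 1430 J.

W ≈ 1430 J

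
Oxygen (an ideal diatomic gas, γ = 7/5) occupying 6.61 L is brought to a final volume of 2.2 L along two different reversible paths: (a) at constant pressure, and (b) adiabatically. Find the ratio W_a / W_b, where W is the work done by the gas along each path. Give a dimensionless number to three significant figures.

Path (a) isobaric: W = P₁(V₂ − V₁) → W_a/(P₁V₁) = -0.6672.
Path (b) adiabatic: W = P₁V₁(1 − (V₁/V₂)^(γ−1))/(γ−1) → W_b/(P₁V₁) = -1.382.
W_a / W_b = -0.6672 / -1.382 = 0.4828.

W_a / W_b ≈ 0.483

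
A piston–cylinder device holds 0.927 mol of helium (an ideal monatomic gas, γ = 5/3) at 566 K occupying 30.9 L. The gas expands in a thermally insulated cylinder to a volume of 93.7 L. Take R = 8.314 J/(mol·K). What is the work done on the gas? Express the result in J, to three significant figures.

Adiabatic: TV^(γ−1) = const with γ = 5/3.
T₂ = T₁ (V₁/V₂)^(γ−1) = 566 × (30.9/93.7)^0.667 = 566 × 0.4773 = 270.2 K.
W_by = nCᵥ(T₁ − T₂) = (0.927)(12.47)(566 − 270.2) = 3420 J.
Work on gas = −W_by = -3420 J.

W ≈ -3420 J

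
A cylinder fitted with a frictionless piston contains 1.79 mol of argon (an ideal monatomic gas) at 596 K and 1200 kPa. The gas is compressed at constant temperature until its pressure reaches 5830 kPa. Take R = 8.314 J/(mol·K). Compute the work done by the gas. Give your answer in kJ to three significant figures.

W ≈ -14.0 kJ

Isothermal process: W = nRT ln(V₂/V₁) = nRT ln(P₁/P₂).
W = (1.79)(8.314)(596) × ln(1200/5830)
  = 8870 × ln(0.2058) = 8870 × -1.581
W_by_gas = -14020 J.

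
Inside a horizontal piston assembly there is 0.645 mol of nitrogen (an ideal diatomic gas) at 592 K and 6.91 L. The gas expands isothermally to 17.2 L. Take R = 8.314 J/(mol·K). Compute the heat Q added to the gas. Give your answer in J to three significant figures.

Isothermal ⇒ ΔU = 0, so Q = W = nRT ln(V₂/V₁).
Q = (0.645)(8.314)(592) ln(17.2/6.91) = 3175 × 0.9119 = 2895 J.

Q ≈ 2900 J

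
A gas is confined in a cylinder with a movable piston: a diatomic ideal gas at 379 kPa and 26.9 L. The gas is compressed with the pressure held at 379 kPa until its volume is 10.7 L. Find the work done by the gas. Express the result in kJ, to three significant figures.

Isobaric: W = P ΔV.
W = (379 kPa)(10.7 − 26.9 L) = (379)(-16.2) = -6140 J.

W ≈ -6.14 kJ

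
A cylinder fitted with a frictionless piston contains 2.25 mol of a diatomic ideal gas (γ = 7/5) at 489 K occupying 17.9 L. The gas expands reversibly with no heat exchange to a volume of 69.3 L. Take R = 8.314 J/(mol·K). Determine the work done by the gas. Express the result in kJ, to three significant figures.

Adiabatic: TV^(γ−1) = const with γ = 7/5.
T₂ = T₁ (V₁/V₂)^(γ−1) = 489 × (17.9/69.3)^0.4 = 489 × 0.5819 = 284.5 K.
W_by = nCᵥ(T₁ − T₂) = (2.25)(20.79)(489 − 284.5) = 9561 J.

W ≈ 9.56 kJ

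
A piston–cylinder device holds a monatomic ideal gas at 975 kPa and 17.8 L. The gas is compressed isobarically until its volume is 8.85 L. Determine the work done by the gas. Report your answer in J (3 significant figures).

W ≈ -8730 J

Isobaric: W = P ΔV.
W = (975 kPa)(8.85 − 17.8 L) = (975)(-8.95) = -8726 J.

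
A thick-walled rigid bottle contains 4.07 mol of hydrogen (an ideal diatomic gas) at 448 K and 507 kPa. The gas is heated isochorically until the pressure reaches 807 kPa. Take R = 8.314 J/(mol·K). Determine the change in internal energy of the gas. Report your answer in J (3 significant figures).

Constant volume ⇒ W = 0, so Q = ΔU = nCᵥΔT with Cᵥ = 5R/2 = 20.79 J/(mol·K).
At constant V, T₂/T₁ = P₂/P₁ ⇒ ΔT = T₁(P₂/P₁ − 1) = 448·(807/507 − 1) = 265.1 K.
ΔU = (4.07)(20.79)(265.1) = 22425 J.

ΔU ≈ 22400 J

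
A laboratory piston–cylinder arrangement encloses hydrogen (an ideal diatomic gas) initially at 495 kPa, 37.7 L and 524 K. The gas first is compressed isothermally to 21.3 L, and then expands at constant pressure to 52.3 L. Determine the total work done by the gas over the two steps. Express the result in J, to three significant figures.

Step 1 (isothermal): W = P₁V₁ ln(V₂/V₁) = (18662) ln(21.3/37.7) = -10655 J.
After step 1: P = 876.1 kPa, V = 21.3 L, T = 524 K.
Step 2 (isobaric): W = PΔV = (876.1 kPa)(52.3 − 21.3 L) = 27160 J.
W_total = -10655 + 27160 = 16505 J.

W_total ≈ 16500 J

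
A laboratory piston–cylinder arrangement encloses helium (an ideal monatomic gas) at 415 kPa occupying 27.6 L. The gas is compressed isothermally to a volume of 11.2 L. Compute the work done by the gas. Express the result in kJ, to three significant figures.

W ≈ -10.3 kJ

Isothermal: W = nRT ln(V₂/V₁) = P₁V₁ ln(V₂/V₁).
P₁V₁ = (415 kPa)(27.6 L) = 11454 J.
W = 11454 × ln(11.2/27.6) = 11454 × -0.9019
W_by_gas = -10330 J.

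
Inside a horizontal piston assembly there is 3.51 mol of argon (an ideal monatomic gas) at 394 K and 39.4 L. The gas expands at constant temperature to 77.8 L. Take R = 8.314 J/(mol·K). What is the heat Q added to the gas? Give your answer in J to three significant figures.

Q ≈ 7820 J

Isothermal ⇒ ΔU = 0, so Q = W = nRT ln(V₂/V₁).
Q = (3.51)(8.314)(394) ln(77.8/39.4) = 11498 × 0.6804 = 7823 J.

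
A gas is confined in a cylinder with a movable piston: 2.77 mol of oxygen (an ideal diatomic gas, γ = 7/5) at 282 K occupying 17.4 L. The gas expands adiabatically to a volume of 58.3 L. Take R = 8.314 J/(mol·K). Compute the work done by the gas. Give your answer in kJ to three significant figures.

Adiabatic: TV^(γ−1) = const with γ = 7/5.
T₂ = T₁ (V₁/V₂)^(γ−1) = 282 × (17.4/58.3)^0.4 = 282 × 0.6165 = 173.9 K.
W_by = nCᵥ(T₁ − T₂) = (2.77)(20.79)(282 − 173.9) = 6226 J.

W ≈ 6.23 kJ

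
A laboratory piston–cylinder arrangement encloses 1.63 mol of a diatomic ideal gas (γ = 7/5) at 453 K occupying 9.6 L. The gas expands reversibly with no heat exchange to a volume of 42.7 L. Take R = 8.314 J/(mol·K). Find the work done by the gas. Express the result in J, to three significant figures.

W ≈ 6900 J

Adiabatic: TV^(γ−1) = const with γ = 7/5.
T₂ = T₁ (V₁/V₂)^(γ−1) = 453 × (9.6/42.7)^0.4 = 453 × 0.5505 = 249.4 K.
W_by = nCᵥ(T₁ − T₂) = (1.63)(20.79)(453 − 249.4) = 6899 J.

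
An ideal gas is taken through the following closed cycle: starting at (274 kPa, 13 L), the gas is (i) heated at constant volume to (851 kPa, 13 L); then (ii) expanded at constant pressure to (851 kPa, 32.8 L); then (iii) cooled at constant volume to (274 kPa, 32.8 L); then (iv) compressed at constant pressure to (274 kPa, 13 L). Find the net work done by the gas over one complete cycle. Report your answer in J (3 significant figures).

Constant-volume legs do no work.
W(ii) = (851)(32.8 − 13) = 16850 J; W(iv) = (274)(13 − 32.8) = -5425 J.
W_net = 16850 − 5425 = 11425 J (the clockwise enclosed area).

W_net ≈ 11400 J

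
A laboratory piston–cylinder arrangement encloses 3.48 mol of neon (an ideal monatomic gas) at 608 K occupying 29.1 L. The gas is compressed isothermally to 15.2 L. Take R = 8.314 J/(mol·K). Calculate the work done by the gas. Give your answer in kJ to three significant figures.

Isothermal: W = nRT ln(V₂/V₁).
W = (3.48)(8.314)(608) × ln(15.2/29.1)
  = 17591 × -0.6494
W_by_gas = -11424 J.

W ≈ -11.4 kJ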